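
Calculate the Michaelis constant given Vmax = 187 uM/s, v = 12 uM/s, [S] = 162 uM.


Km = [S] * (Vmax - v) / v
Km = 162 * (187 - 12) / 12
Km = 2362.5 uM

2362.5 uM


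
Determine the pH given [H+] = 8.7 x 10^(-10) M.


pH = -log10([H+])
pH = -log10(8.7 x 10^(-10))
pH = 9.0605

9.0605


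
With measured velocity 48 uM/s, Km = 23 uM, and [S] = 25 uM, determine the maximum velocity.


Vmax = v * (Km + [S]) / [S]
Vmax = 48 * (23 + 25) / 25
Vmax = 92.16 uM/s

92.16 uM/s


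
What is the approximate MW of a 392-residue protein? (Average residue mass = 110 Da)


MW = n_residues * 110 Da
MW = 392 * 110
MW = 43120 Da

43120 Da


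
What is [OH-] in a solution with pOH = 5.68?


[OH-] = 10^(-pOH)
[OH-] = 10^(-5.68)
[OH-] = 2.089e-06 M

2.089e-06 M


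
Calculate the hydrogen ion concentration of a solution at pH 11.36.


[H+] = 10^(-pH)
[H+] = 10^(-11.36)
[H+] = 4.365e-12 M

4.365e-12 M


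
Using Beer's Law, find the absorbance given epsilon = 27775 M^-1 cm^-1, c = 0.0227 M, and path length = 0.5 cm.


A = epsilon * c * l
A = 27775 * 0.0227 * 0.5
A = 315.2463

315.2463


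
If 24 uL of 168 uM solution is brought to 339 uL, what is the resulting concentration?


C2 = C1 * V1 / V2
C2 = 168 * 24 / 339
C2 = 11.8938 uM

11.8938 uM


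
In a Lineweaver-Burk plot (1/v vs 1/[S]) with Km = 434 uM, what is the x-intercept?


x-intercept = -1/Km
= -1/434
= -0.0023 1/uM

-0.0023 1/uM


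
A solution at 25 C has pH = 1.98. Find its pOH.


pOH = 14 - pH
pOH = 14 - 1.98
pOH = 12.02

12.02


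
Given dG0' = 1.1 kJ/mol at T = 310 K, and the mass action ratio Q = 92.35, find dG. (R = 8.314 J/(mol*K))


dG = dG0' + RT * ln(Q) / 1000
dG = 1.1 + 8.314 * 310 * ln(92.35) / 1000
dG = 12.764 kJ/mol

12.764 kJ/mol


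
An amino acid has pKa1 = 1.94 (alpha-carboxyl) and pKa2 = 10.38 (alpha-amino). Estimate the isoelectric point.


pI = (pKa1 + pKa2) / 2
pI = (1.94 + 10.38) / 2
pI = 6.16

6.16


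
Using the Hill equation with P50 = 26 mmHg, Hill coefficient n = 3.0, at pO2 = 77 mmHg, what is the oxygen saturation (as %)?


Y = pO2^n / (P50^n + pO2^n)
Y = 77^3.0 / (26^3.0 + 77^3.0)
Y = 96.29%

96.29%


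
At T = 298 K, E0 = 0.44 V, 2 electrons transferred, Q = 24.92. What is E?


E = E0 - (RT/nF) * ln(Q)
E = 0.44 - (8.314 * 298 / (2 * 96485)) * ln(24.92)
E = 0.3987 V

0.3987 V


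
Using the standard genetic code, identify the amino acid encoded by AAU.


Standard genetic code lookup.
Codon AAU -> Asn

Asn


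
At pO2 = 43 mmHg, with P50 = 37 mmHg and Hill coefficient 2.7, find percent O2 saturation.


Y = pO2^n / (P50^n + pO2^n)
Y = 43^2.7 / (37^2.7 + 43^2.7)
Y = 60.01%

60.01%


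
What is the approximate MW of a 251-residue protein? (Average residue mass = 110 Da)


MW = n_residues * 110 Da
MW = 251 * 110
MW = 27610 Da

27610 Da


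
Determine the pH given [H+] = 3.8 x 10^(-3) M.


pH = -log10([H+])
pH = -log10(3.8 x 10^(-3))
pH = 2.4202

2.4202


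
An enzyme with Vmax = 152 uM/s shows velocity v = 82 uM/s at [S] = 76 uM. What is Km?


Km = [S] * (Vmax - v) / v
Km = 76 * (152 - 82) / 82
Km = 64.878 uM

64.878 uM


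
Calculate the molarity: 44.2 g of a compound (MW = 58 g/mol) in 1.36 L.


C = (mass / MW) / volume
C = (44.2 / 58) / 1.36
C = 0.5603 M

0.5603 M


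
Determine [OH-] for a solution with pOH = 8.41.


[OH-] = 10^(-pOH)
[OH-] = 10^(-8.41)
[OH-] = 3.890e-09 M

3.890e-09 M


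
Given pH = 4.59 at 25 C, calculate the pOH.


pOH = 14 - pH
pOH = 14 - 4.59
pOH = 9.41

9.41


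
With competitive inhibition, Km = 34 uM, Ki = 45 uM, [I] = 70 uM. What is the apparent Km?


Km_app = Km * (1 + [I]/Ki)
Km_app = 34 * (1 + 70/45)
Km_app = 86.8889 uM

86.8889 uM


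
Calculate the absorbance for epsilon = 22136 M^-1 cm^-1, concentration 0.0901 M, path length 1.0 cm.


A = epsilon * c * l
A = 22136 * 0.0901 * 1.0
A = 1994.4536

1994.4536


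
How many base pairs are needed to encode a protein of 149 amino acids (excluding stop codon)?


Each amino acid = 1 codon = 3 bp
bp = 149 * 3 = 447 bp

447 bp


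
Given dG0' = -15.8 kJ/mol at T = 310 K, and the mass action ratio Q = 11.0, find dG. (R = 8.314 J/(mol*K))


dG = dG0' + RT * ln(Q) / 1000
dG = -15.8 + 8.314 * 310 * ln(11.0) / 1000
dG = -9.6198 kJ/mol

-9.6198 kJ/mol


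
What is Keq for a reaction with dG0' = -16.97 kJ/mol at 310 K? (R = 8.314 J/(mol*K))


Keq = exp(-dG0 * 1000 / (R * T))
Keq = exp(-(-16.97) * 1000 / (8.314 * 310))
Keq = 723.65

723.65


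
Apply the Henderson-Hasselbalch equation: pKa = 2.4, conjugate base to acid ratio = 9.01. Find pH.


pH = pKa + log10([A-]/[HA])
pH = 2.4 + log10(9.01)
pH = 3.3547

3.3547


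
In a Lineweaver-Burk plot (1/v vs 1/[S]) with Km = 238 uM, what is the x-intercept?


x-intercept = -1/Km
= -1/238
= -0.0042 1/uM

-0.0042 1/uM


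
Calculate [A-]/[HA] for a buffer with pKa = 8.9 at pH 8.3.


[A-]/[HA] = 10^(pH - pKa)
= 10^(8.3 - 8.9)
= 0.2512

0.2512


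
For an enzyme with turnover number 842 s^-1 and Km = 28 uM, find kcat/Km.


Catalytic efficiency = kcat / Km
= 842 / 28
= 30.0714 uM^-1*s^-1

30.0714 uM^-1*s^-1


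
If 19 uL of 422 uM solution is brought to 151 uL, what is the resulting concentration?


C2 = C1 * V1 / V2
C2 = 422 * 19 / 151
C2 = 53.0993 uM

53.0993 uM


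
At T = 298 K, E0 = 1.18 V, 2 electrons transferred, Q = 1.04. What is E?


E = E0 - (RT/nF) * ln(Q)
E = 1.18 - (8.314 * 298 / (2 * 96485)) * ln(1.04)
E = 1.1795 V

1.1795 V


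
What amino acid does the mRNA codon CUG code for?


Standard genetic code lookup.
Codon CUG -> Leu

Leu


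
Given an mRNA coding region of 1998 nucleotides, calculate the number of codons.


codons = nucleotides / 3
codons = 1998 / 3 = 666

666


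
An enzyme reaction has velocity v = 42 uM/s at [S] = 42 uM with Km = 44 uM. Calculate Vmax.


Vmax = v * (Km + [S]) / [S]
Vmax = 42 * (44 + 42) / 42
Vmax = 86.0 uM/s

86.0 uM/s


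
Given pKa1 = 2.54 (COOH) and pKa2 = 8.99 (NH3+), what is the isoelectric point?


pI = (pKa1 + pKa2) / 2
pI = (2.54 + 8.99) / 2
pI = 5.765

5.765


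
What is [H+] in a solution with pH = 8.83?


[H+] = 10^(-pH)
[H+] = 10^(-8.83)
[H+] = 1.479e-09 M

1.479e-09 M


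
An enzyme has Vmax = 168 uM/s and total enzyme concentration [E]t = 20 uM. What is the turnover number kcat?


kcat = Vmax / [E]t
kcat = 168 / 20
kcat = 8.4 s^-1

8.4 s^-1


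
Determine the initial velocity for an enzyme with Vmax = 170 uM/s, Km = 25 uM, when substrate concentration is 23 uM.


v = Vmax * [S] / (Km + [S])
v = 170 * 23 / (25 + 23)
v = 81.4583 uM/s

81.4583 uM/s


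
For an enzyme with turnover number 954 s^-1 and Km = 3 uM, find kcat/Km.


Catalytic efficiency = kcat / Km
= 954 / 3
= 318.0 uM^-1*s^-1

318.0 uM^-1*s^-1


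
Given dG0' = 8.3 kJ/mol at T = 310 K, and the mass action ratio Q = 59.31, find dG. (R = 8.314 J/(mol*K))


dG = dG0' + RT * ln(Q) / 1000
dG = 8.3 + 8.314 * 310 * ln(59.31) / 1000
dG = 18.8227 kJ/mol

18.8227 kJ/mol


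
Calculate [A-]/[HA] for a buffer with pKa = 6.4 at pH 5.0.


[A-]/[HA] = 10^(pH - pKa)
= 10^(5.0 - 6.4)
= 0.0398

0.0398


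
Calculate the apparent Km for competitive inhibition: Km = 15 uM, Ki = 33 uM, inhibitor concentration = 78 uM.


Km_app = Km * (1 + [I]/Ki)
Km_app = 15 * (1 + 78/33)
Km_app = 50.4545 uM

50.4545 uM


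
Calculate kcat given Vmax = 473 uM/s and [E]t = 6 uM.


kcat = Vmax / [E]t
kcat = 473 / 6
kcat = 78.8333 s^-1

78.8333 s^-1


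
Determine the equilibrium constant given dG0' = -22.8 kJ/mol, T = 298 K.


Keq = exp(-dG0 * 1000 / (R * T))
Keq = exp(-(-22.8) * 1000 / (8.314 * 298))
Keq = 9922.4782

9922.4782


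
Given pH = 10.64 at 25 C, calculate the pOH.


pOH = 14 - pH
pOH = 14 - 10.64
pOH = 3.36

3.36


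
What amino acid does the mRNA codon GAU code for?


Standard genetic code lookup.
Codon GAU -> Asp

Asp


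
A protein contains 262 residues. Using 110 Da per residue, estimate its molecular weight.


MW = n_residues * 110 Da
MW = 262 * 110
MW = 28820 Da

28820 Da


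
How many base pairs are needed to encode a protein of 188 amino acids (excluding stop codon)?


Each amino acid = 1 codon = 3 bp
bp = 188 * 3 = 564 bp

564 bp


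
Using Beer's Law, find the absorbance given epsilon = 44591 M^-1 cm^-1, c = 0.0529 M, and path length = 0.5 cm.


A = epsilon * c * l
A = 44591 * 0.0529 * 0.5
A = 1179.432

1179.432


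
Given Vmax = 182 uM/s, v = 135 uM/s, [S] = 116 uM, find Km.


Km = [S] * (Vmax - v) / v
Km = 116 * (182 - 135) / 135
Km = 40.3852 uM

40.3852 uM


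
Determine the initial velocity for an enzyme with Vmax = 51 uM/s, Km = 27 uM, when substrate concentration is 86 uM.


v = Vmax * [S] / (Km + [S])
v = 51 * 86 / (27 + 86)
v = 38.8142 uM/s

38.8142 uM/s


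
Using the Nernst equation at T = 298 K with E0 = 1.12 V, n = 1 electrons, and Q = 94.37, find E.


E = E0 - (RT/nF) * ln(Q)
E = 1.12 - (8.314 * 298 / (1 * 96485)) * ln(94.37)
E = 1.0032 V

1.0032 V


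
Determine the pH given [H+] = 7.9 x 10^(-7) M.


pH = -log10([H+])
pH = -log10(7.9 x 10^(-7))
pH = 6.1024

6.1024


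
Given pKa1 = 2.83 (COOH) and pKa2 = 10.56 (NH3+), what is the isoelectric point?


pI = (pKa1 + pKa2) / 2
pI = (2.83 + 10.56) / 2
pI = 6.695

6.695


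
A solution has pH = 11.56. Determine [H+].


[H+] = 10^(-pH)
[H+] = 10^(-11.56)
[H+] = 2.754e-12 M

2.754e-12 M


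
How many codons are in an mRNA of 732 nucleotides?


codons = nucleotides / 3
codons = 732 / 3 = 244

244


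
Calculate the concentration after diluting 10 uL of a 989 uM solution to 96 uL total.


C2 = C1 * V1 / V2
C2 = 989 * 10 / 96
C2 = 103.0208 uM

103.0208 uM


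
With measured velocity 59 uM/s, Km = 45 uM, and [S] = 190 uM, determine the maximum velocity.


Vmax = v * (Km + [S]) / [S]
Vmax = 59 * (45 + 190) / 190
Vmax = 72.9737 uM/s

72.9737 uM/s


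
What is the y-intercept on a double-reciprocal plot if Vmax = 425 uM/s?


y-intercept = 1/Vmax
= 1/425
= 0.0024 s/uM

0.0024 s/uM


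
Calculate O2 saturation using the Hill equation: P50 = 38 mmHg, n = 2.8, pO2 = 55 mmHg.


Y = pO2^n / (P50^n + pO2^n)
Y = 55^2.8 / (38^2.8 + 55^2.8)
Y = 73.79%

73.79%


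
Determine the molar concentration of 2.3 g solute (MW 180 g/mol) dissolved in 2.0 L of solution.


C = (mass / MW) / volume
C = (2.3 / 180) / 2.0
C = 0.0064 M

0.0064 M


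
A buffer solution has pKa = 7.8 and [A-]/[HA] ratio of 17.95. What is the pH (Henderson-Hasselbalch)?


pH = pKa + log10([A-]/[HA])
pH = 7.8 + log10(17.95)
pH = 9.0541

9.0541


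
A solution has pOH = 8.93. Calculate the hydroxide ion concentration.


[OH-] = 10^(-pOH)
[OH-] = 10^(-8.93)
[OH-] = 1.175e-09 M

1.175e-09 M


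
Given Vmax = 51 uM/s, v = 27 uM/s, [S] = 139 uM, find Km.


Km = [S] * (Vmax - v) / v
Km = 139 * (51 - 27) / 27
Km = 123.5556 uM

123.5556 uM


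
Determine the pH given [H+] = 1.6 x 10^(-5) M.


pH = -log10([H+])
pH = -log10(1.6 x 10^(-5))
pH = 4.7959

4.7959


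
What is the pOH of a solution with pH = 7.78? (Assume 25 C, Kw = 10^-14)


pOH = 14 - pH
pOH = 14 - 7.78
pOH = 6.22

6.22


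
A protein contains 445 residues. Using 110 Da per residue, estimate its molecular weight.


MW = n_residues * 110 Da
MW = 445 * 110
MW = 48950 Da

48950 Da


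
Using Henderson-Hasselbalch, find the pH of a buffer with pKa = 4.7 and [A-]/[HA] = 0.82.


pH = pKa + log10([A-]/[HA])
pH = 4.7 + log10(0.82)
pH = 4.6138

4.6138


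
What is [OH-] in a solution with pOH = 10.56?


[OH-] = 10^(-pOH)
[OH-] = 10^(-10.56)
[OH-] = 2.754e-11 M

2.754e-11 M


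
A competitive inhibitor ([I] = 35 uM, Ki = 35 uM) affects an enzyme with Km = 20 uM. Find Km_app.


Km_app = Km * (1 + [I]/Ki)
Km_app = 20 * (1 + 35/35)
Km_app = 40.0 uM

40.0 uM


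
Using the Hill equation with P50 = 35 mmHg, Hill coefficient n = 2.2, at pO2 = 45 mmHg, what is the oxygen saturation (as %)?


Y = pO2^n / (P50^n + pO2^n)
Y = 45^2.2 / (35^2.2 + 45^2.2)
Y = 63.48%

63.48%


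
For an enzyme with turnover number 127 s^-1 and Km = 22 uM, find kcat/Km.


Catalytic efficiency = kcat / Km
= 127 / 22
= 5.7727 uM^-1*s^-1

5.7727 uM^-1*s^-1


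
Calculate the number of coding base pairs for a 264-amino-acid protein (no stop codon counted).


Each amino acid = 1 codon = 3 bp
bp = 264 * 3 = 792 bp

792 bp


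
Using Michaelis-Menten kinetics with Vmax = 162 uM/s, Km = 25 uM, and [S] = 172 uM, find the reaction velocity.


v = Vmax * [S] / (Km + [S])
v = 162 * 172 / (25 + 172)
v = 141.4416 uM/s

141.4416 uM/s


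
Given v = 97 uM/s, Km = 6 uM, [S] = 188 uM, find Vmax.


Vmax = v * (Km + [S]) / [S]
Vmax = 97 * (6 + 188) / 188
Vmax = 100.0957 uM/s

100.0957 uM/s


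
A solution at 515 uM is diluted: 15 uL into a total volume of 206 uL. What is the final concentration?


C2 = C1 * V1 / V2
C2 = 515 * 15 / 206
C2 = 37.5 uM

37.5 uM


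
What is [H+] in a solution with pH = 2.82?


[H+] = 10^(-pH)
[H+] = 10^(-2.82)
[H+] = 0.0015 M

0.0015 M


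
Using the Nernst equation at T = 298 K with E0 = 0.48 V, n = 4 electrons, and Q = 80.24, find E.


E = E0 - (RT/nF) * ln(Q)
E = 0.48 - (8.314 * 298 / (4 * 96485)) * ln(80.24)
E = 0.4519 V

0.4519 V


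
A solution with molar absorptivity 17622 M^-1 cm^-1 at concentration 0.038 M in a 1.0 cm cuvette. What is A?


A = epsilon * c * l
A = 17622 * 0.038 * 1.0
A = 669.636

669.636


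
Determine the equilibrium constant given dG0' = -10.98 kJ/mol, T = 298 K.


Keq = exp(-dG0 * 1000 / (R * T))
Keq = exp(-(-10.98) * 1000 / (8.314 * 298))
Keq = 84.0791

84.0791


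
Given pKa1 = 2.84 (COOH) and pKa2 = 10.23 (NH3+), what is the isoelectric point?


pI = (pKa1 + pKa2) / 2
pI = (2.84 + 10.23) / 2
pI = 6.535

6.535


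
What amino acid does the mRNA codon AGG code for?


Standard genetic code lookup.
Codon AGG -> Arg

Arg


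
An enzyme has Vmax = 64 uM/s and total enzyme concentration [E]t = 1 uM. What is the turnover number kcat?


kcat = Vmax / [E]t
kcat = 64 / 1
kcat = 64.0 s^-1

64.0 s^-1


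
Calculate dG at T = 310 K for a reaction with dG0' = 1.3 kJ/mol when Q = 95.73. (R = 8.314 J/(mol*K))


dG = dG0' + RT * ln(Q) / 1000
dG = 1.3 + 8.314 * 310 * ln(95.73) / 1000
dG = 13.0566 kJ/mol

13.0566 kJ/mol


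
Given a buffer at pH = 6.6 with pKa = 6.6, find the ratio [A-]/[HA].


[A-]/[HA] = 10^(pH - pKa)
= 10^(6.6 - 6.6)
= 1.0

1.0


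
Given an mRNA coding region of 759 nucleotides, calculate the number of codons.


codons = nucleotides / 3
codons = 759 / 3 = 253

253


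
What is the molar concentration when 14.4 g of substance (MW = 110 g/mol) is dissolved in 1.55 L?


C = (mass / MW) / volume
C = (14.4 / 110) / 1.55
C = 0.0845 M

0.0845 M


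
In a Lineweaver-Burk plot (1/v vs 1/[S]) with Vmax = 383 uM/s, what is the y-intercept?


y-intercept = 1/Vmax
= 1/383
= 0.0026 s/uM

0.0026 s/uM


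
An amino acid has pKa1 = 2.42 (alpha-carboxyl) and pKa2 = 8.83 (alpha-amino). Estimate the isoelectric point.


pI = (pKa1 + pKa2) / 2
pI = (2.42 + 8.83) / 2
pI = 5.625

5.625


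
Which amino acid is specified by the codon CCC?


Standard genetic code lookup.
Codon CCC -> Pro

Pro


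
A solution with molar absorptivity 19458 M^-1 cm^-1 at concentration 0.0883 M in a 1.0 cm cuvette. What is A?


A = epsilon * c * l
A = 19458 * 0.0883 * 1.0
A = 1718.1414

1718.1414


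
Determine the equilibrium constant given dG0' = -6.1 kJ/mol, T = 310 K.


Keq = exp(-dG0 * 1000 / (R * T))
Keq = exp(-(-6.1) * 1000 / (8.314 * 310))
Keq = 10.663

10.663


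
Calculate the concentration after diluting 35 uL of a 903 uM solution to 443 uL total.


C2 = C1 * V1 / V2
C2 = 903 * 35 / 443
C2 = 71.3431 uM

71.3431 uM


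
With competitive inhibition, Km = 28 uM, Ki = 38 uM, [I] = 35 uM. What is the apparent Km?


Km_app = Km * (1 + [I]/Ki)
Km_app = 28 * (1 + 35/38)
Km_app = 53.7895 uM

53.7895 uM


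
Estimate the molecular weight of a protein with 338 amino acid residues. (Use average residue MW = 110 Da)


MW = n_residues * 110 Da
MW = 338 * 110
MW = 37180 Da

37180 Da


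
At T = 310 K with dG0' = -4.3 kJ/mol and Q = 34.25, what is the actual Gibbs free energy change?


dG = dG0' + RT * ln(Q) / 1000
dG = -4.3 + 8.314 * 310 * ln(34.25) / 1000
dG = 4.8075 kJ/mol

4.8075 kJ/mol


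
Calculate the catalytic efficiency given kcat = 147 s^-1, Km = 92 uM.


Catalytic efficiency = kcat / Km
= 147 / 92
= 1.5978 uM^-1*s^-1

1.5978 uM^-1*s^-1


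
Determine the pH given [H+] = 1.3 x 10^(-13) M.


pH = -log10([H+])
pH = -log10(1.3 x 10^(-13))
pH = 12.8861

12.8861


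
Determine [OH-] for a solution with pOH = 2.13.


[OH-] = 10^(-pOH)
[OH-] = 10^(-2.13)
[OH-] = 0.0074 M

0.0074 M


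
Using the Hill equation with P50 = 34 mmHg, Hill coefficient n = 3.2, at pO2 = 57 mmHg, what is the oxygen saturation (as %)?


Y = pO2^n / (P50^n + pO2^n)
Y = 57^3.2 / (34^3.2 + 57^3.2)
Y = 83.94%

83.94%


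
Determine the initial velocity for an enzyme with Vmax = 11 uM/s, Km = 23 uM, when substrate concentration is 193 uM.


v = Vmax * [S] / (Km + [S])
v = 11 * 193 / (23 + 193)
v = 9.8287 uM/s

9.8287 uM/s


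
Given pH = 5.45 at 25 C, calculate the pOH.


pOH = 14 - pH
pOH = 14 - 5.45
pOH = 8.55

8.55


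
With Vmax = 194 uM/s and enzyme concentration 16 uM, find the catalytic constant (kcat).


kcat = Vmax / [E]t
kcat = 194 / 16
kcat = 12.125 s^-1

12.125 s^-1


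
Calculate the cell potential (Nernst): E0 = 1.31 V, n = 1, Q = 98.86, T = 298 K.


E = E0 - (RT/nF) * ln(Q)
E = 1.31 - (8.314 * 298 / (1 * 96485)) * ln(98.86)
E = 1.192 V

1.192 V


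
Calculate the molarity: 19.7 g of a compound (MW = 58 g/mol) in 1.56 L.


C = (mass / MW) / volume
C = (19.7 / 58) / 1.56
C = 0.2177 M

0.2177 M


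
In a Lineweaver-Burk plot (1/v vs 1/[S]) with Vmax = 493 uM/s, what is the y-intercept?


y-intercept = 1/Vmax
= 1/493
= 0.002 s/uM

0.002 s/uM


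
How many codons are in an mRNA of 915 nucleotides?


codons = nucleotides / 3
codons = 915 / 3 = 305

305


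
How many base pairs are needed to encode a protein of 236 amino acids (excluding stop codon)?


Each amino acid = 1 codon = 3 bp
bp = 236 * 3 = 708 bp

708 bp


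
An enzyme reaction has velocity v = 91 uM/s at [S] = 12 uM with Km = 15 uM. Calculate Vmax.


Vmax = v * (Km + [S]) / [S]
Vmax = 91 * (15 + 12) / 12
Vmax = 204.75 uM/s

204.75 uM/s


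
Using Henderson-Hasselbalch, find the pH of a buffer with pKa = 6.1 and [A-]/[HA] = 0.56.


pH = pKa + log10([A-]/[HA])
pH = 6.1 + log10(0.56)
pH = 5.8482

5.8482


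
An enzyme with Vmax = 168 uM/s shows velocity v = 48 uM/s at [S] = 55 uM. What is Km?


Km = [S] * (Vmax - v) / v
Km = 55 * (168 - 48) / 48
Km = 137.5 uM

137.5 uM


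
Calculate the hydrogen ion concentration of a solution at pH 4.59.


[H+] = 10^(-pH)
[H+] = 10^(-4.59)
[H+] = 2.570e-05 M

2.570e-05 M


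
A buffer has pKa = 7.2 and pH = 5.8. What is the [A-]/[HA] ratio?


[A-]/[HA] = 10^(pH - pKa)
= 10^(5.8 - 7.2)
= 0.0398

0.0398


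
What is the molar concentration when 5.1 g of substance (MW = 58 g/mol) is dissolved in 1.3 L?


C = (mass / MW) / volume
C = (5.1 / 58) / 1.3
C = 0.0676 M

0.0676 M


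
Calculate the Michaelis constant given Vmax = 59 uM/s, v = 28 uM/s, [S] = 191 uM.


Km = [S] * (Vmax - v) / v
Km = 191 * (59 - 28) / 28
Km = 211.4643 uM

211.4643 uM


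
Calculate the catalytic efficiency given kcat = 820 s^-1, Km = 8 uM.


Catalytic efficiency = kcat / Km
= 820 / 8
= 102.5 uM^-1*s^-1

102.5 uM^-1*s^-1


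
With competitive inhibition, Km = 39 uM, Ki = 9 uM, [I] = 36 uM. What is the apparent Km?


Km_app = Km * (1 + [I]/Ki)
Km_app = 39 * (1 + 36/9)
Km_app = 195.0 uM

195.0 uM


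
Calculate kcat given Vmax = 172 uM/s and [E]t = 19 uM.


kcat = Vmax / [E]t
kcat = 172 / 19
kcat = 9.0526 s^-1

9.0526 s^-1


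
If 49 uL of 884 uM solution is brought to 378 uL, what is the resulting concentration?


C2 = C1 * V1 / V2
C2 = 884 * 49 / 378
C2 = 114.5926 uM

114.5926 uM


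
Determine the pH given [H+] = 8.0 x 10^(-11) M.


pH = -log10([H+])
pH = -log10(8.0 x 10^(-11))
pH = 10.0969

10.0969


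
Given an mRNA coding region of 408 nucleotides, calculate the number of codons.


codons = nucleotides / 3
codons = 408 / 3 = 136

136


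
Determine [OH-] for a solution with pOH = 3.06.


[OH-] = 10^(-pOH)
[OH-] = 10^(-3.06)
[OH-] = 8.710e-04 M

8.710e-04 M


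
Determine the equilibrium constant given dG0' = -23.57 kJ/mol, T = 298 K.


Keq = exp(-dG0 * 1000 / (R * T))
Keq = exp(-(-23.57) * 1000 / (8.314 * 298))
Keq = 13539.2226

13539.2226


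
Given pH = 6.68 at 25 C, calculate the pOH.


pOH = 14 - pH
pOH = 14 - 6.68
pOH = 7.32

7.32


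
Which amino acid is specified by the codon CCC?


Standard genetic code lookup.
Codon CCC -> Pro

Pro


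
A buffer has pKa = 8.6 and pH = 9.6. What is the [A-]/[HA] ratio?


[A-]/[HA] = 10^(pH - pKa)
= 10^(9.6 - 8.6)
= 10.0

10.0


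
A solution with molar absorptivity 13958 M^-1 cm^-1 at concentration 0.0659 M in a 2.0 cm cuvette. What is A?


A = epsilon * c * l
A = 13958 * 0.0659 * 2.0
A = 1839.6644

1839.6644


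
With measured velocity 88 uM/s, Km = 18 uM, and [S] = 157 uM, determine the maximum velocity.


Vmax = v * (Km + [S]) / [S]
Vmax = 88 * (18 + 157) / 157
Vmax = 98.0892 uM/s

98.0892 uM/s


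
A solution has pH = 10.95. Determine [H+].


[H+] = 10^(-pH)
[H+] = 10^(-10.95)
[H+] = 1.122e-11 M

1.122e-11 M


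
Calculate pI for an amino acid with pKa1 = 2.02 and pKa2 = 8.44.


pI = (pKa1 + pKa2) / 2
pI = (2.02 + 8.44) / 2
pI = 5.23

5.23


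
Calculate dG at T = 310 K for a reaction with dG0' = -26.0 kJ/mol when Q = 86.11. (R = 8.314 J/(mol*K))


dG = dG0' + RT * ln(Q) / 1000
dG = -26.0 + 8.314 * 310 * ln(86.11) / 1000
dG = -14.5163 kJ/mol

-14.5163 kJ/mol


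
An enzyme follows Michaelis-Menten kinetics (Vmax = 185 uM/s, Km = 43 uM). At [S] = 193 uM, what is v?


v = Vmax * [S] / (Km + [S])
v = 185 * 193 / (43 + 193)
v = 151.2924 uM/s

151.2924 uM/s


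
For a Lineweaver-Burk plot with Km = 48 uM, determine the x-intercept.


x-intercept = -1/Km
= -1/48
= -0.0208 1/uM

-0.0208 1/uM


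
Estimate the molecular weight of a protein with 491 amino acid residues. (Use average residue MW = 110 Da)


MW = n_residues * 110 Da
MW = 491 * 110
MW = 54010 Da

54010 Da


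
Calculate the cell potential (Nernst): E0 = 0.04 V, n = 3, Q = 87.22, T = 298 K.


E = E0 - (RT/nF) * ln(Q)
E = 0.04 - (8.314 * 298 / (3 * 96485)) * ln(87.22)
E = 0.0018 V

0.0018 V


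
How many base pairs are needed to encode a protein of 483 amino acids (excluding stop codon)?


Each amino acid = 1 codon = 3 bp
bp = 483 * 3 = 1449 bp

1449 bp


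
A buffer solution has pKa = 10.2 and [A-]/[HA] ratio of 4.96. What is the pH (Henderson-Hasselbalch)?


pH = pKa + log10([A-]/[HA])
pH = 10.2 + log10(4.96)
pH = 10.8955

10.8955


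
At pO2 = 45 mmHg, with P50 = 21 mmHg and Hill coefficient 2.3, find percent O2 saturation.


Y = pO2^n / (P50^n + pO2^n)
Y = 45^2.3 / (21^2.3 + 45^2.3)
Y = 85.23%

85.23%


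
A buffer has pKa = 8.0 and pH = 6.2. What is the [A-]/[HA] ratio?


[A-]/[HA] = 10^(pH - pKa)
= 10^(6.2 - 8.0)
= 0.0158

0.0158


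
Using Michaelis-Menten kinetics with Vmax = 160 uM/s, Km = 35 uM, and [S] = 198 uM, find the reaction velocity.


v = Vmax * [S] / (Km + [S])
v = 160 * 198 / (35 + 198)
v = 135.9657 uM/s

135.9657 uM/s


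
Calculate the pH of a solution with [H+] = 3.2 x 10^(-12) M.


pH = -log10([H+])
pH = -log10(3.2 x 10^(-12))
pH = 11.4949

11.4949


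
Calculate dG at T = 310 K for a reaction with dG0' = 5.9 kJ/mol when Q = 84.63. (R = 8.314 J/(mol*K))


dG = dG0' + RT * ln(Q) / 1000
dG = 5.9 + 8.314 * 310 * ln(84.63) / 1000
dG = 17.339 kJ/mol

17.339 kJ/mol


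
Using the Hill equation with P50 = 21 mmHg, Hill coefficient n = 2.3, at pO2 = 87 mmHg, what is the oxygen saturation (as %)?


Y = pO2^n / (P50^n + pO2^n)
Y = 87^2.3 / (21^2.3 + 87^2.3)
Y = 96.34%

96.34%


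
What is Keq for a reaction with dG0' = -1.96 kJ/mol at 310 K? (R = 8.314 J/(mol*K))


Keq = exp(-dG0 * 1000 / (R * T))
Keq = exp(-(-1.96) * 1000 / (8.314 * 310))
Keq = 2.1393

2.1393


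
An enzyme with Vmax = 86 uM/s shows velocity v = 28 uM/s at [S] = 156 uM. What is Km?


Km = [S] * (Vmax - v) / v
Km = 156 * (86 - 28) / 28
Km = 323.1429 uM

323.1429 uM


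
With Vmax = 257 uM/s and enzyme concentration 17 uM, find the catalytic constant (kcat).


kcat = Vmax / [E]t
kcat = 257 / 17
kcat = 15.1176 s^-1

15.1176 s^-1


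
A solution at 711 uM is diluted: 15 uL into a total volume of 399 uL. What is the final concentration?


C2 = C1 * V1 / V2
C2 = 711 * 15 / 399
C2 = 26.7293 uM

26.7293 uM


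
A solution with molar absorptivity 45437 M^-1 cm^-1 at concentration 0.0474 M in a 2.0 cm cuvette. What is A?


A = epsilon * c * l
A = 45437 * 0.0474 * 2.0
A = 4307.4276

4307.4276


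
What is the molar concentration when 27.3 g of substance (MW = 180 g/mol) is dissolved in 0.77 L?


C = (mass / MW) / volume
C = (27.3 / 180) / 0.77
C = 0.197 M

0.197 M


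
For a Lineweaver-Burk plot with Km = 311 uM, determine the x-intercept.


x-intercept = -1/Km
= -1/311
= -0.0032 1/uM

-0.0032 1/uM


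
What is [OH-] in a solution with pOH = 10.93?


[OH-] = 10^(-pOH)
[OH-] = 10^(-10.93)
[OH-] = 1.175e-11 M

1.175e-11 M


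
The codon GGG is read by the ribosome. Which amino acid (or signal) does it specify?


Standard genetic code lookup.
Codon GGG -> Gly

Gly


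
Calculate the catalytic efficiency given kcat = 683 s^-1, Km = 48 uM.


Catalytic efficiency = kcat / Km
= 683 / 48
= 14.2292 uM^-1*s^-1

14.2292 uM^-1*s^-1


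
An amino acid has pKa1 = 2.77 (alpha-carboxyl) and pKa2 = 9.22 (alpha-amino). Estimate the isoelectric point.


pI = (pKa1 + pKa2) / 2
pI = (2.77 + 9.22) / 2
pI = 5.995

5.995


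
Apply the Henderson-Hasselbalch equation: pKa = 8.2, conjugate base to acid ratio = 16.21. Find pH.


pH = pKa + log10([A-]/[HA])
pH = 8.2 + log10(16.21)
pH = 9.4098

9.4098


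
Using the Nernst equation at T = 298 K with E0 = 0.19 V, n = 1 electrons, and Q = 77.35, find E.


E = E0 - (RT/nF) * ln(Q)
E = 0.19 - (8.314 * 298 / (1 * 96485)) * ln(77.35)
E = 0.0783 V

0.0783 V


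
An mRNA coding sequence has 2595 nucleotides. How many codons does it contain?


codons = nucleotides / 3
codons = 2595 / 3 = 865

865


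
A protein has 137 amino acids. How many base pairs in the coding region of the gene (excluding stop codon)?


Each amino acid = 1 codon = 3 bp
bp = 137 * 3 = 411 bp

411 bp


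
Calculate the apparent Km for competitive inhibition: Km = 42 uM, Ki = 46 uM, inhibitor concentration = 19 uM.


Km_app = Km * (1 + [I]/Ki)
Km_app = 42 * (1 + 19/46)
Km_app = 59.3478 uM

59.3478 uM


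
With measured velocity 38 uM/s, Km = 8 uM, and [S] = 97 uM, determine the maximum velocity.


Vmax = v * (Km + [S]) / [S]
Vmax = 38 * (8 + 97) / 97
Vmax = 41.134 uM/s

41.134 uM/s


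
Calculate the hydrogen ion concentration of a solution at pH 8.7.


[H+] = 10^(-pH)
[H+] = 10^(-8.7)
[H+] = 1.995e-09 M

1.995e-09 M


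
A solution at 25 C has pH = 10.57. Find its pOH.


pOH = 14 - pH
pOH = 14 - 10.57
pOH = 3.43

3.43


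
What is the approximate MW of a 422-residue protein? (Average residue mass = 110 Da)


MW = n_residues * 110 Da
MW = 422 * 110
MW = 46420 Da

46420 Da


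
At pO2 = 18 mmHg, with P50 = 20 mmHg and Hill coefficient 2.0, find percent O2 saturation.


Y = pO2^n / (P50^n + pO2^n)
Y = 18^2.0 / (20^2.0 + 18^2.0)
Y = 44.75%

44.75%


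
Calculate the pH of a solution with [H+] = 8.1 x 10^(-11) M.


pH = -log10([H+])
pH = -log10(8.1 x 10^(-11))
pH = 10.0915

10.0915


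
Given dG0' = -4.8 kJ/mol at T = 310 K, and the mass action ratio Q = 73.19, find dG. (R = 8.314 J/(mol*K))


dG = dG0' + RT * ln(Q) / 1000
dG = -4.8 + 8.314 * 310 * ln(73.19) / 1000
dG = 6.2647 kJ/mol

6.2647 kJ/mol


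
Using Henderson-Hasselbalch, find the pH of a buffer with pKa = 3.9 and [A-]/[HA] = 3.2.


pH = pKa + log10([A-]/[HA])
pH = 3.9 + log10(3.2)
pH = 4.4051

4.4051


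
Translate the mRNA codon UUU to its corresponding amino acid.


Standard genetic code lookup.
Codon UUU -> Phe

Phe


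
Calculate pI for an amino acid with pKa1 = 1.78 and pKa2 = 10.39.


pI = (pKa1 + pKa2) / 2
pI = (1.78 + 10.39) / 2
pI = 6.085

6.085


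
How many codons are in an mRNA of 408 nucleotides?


codons = nucleotides / 3
codons = 408 / 3 = 136

136


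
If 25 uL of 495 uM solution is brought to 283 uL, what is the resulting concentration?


C2 = C1 * V1 / V2
C2 = 495 * 25 / 283
C2 = 43.7279 uM

43.7279 uM


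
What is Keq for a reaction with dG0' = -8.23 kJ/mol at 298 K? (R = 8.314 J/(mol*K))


Keq = exp(-dG0 * 1000 / (R * T))
Keq = exp(-(-8.23) * 1000 / (8.314 * 298))
Keq = 27.7102

27.7102


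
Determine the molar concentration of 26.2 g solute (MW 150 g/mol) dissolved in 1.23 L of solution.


C = (mass / MW) / volume
C = (26.2 / 150) / 1.23
C = 0.142 M

0.142 M


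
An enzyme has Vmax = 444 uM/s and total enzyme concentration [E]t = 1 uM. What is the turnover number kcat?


kcat = Vmax / [E]t
kcat = 444 / 1
kcat = 444.0 s^-1

444.0 s^-1


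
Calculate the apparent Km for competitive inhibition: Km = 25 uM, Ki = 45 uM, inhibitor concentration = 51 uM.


Km_app = Km * (1 + [I]/Ki)
Km_app = 25 * (1 + 51/45)
Km_app = 53.3333 uM

53.3333 uM


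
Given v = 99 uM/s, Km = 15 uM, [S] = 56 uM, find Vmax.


Vmax = v * (Km + [S]) / [S]
Vmax = 99 * (15 + 56) / 56
Vmax = 125.5179 uM/s

125.5179 uM/s


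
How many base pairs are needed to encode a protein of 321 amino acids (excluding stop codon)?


Each amino acid = 1 codon = 3 bp
bp = 321 * 3 = 963 bp

963 bp


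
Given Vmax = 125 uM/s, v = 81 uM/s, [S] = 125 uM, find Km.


Km = [S] * (Vmax - v) / v
Km = 125 * (125 - 81) / 81
Km = 67.9012 uM

67.9012 uM


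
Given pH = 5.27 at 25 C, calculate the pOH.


pOH = 14 - pH
pOH = 14 - 5.27
pOH = 8.73

8.73


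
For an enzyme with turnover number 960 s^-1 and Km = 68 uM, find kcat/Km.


Catalytic efficiency = kcat / Km
= 960 / 68
= 14.1176 uM^-1*s^-1

14.1176 uM^-1*s^-1


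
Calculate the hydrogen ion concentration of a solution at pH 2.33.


[H+] = 10^(-pH)
[H+] = 10^(-2.33)
[H+] = 0.0047 M

0.0047 M


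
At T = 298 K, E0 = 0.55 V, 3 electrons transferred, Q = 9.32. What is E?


E = E0 - (RT/nF) * ln(Q)
E = 0.55 - (8.314 * 298 / (3 * 96485)) * ln(9.32)
E = 0.5309 V

0.5309 V


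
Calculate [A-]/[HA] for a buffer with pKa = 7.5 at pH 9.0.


[A-]/[HA] = 10^(pH - pKa)
= 10^(9.0 - 7.5)
= 31.6228

31.6228


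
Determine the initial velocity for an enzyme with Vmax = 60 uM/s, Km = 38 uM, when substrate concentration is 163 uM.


v = Vmax * [S] / (Km + [S])
v = 60 * 163 / (38 + 163)
v = 48.6567 uM/s

48.6567 uM/s


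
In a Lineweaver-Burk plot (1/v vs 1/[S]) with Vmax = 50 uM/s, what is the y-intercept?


y-intercept = 1/Vmax
= 1/50
= 0.02 s/uM

0.02 s/uM


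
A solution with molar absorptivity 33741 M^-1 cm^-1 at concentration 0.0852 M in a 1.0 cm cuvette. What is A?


A = epsilon * c * l
A = 33741 * 0.0852 * 1.0
A = 2874.7332

2874.7332


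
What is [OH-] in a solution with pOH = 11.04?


[OH-] = 10^(-pOH)
[OH-] = 10^(-11.04)
[OH-] = 9.120e-12 M

9.120e-12 M


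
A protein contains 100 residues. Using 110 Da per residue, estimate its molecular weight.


MW = n_residues * 110 Da
MW = 100 * 110
MW = 11000 Da

11000 Da


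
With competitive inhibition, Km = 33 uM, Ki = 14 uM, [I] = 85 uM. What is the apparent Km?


Km_app = Km * (1 + [I]/Ki)
Km_app = 33 * (1 + 85/14)
Km_app = 233.3571 uM

233.3571 uM


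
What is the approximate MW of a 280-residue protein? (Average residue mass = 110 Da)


MW = n_residues * 110 Da
MW = 280 * 110
MW = 30800 Da

30800 Da


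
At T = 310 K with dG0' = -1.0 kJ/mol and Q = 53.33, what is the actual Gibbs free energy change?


dG = dG0' + RT * ln(Q) / 1000
dG = -1.0 + 8.314 * 310 * ln(53.33) / 1000
dG = 9.2488 kJ/mol

9.2488 kJ/mol


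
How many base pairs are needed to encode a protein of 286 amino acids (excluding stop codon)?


Each amino acid = 1 codon = 3 bp
bp = 286 * 3 = 858 bp

858 bp


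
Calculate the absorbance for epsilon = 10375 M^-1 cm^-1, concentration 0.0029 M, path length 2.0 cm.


A = epsilon * c * l
A = 10375 * 0.0029 * 2.0
A = 60.175

60.175


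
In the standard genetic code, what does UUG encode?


Standard genetic code lookup.
Codon UUG -> Leu

Leu


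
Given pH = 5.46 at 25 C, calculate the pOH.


pOH = 14 - pH
pOH = 14 - 5.46
pOH = 8.54

8.54


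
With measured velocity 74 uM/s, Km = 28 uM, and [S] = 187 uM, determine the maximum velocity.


Vmax = v * (Km + [S]) / [S]
Vmax = 74 * (28 + 187) / 187
Vmax = 85.0802 uM/s

85.0802 uM/s


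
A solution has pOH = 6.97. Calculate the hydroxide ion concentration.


[OH-] = 10^(-pOH)
[OH-] = 10^(-6.97)
[OH-] = 1.072e-07 M

1.072e-07 M


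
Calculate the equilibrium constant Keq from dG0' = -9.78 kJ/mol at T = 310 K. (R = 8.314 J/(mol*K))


Keq = exp(-dG0 * 1000 / (R * T))
Keq = exp(-(-9.78) * 1000 / (8.314 * 310))
Keq = 44.4609

44.4609


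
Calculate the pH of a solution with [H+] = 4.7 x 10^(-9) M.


pH = -log10([H+])
pH = -log10(4.7 x 10^(-9))
pH = 8.3279

8.3279


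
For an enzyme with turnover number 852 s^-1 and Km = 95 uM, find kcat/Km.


Catalytic efficiency = kcat / Km
= 852 / 95
= 8.9684 uM^-1*s^-1

8.9684 uM^-1*s^-1


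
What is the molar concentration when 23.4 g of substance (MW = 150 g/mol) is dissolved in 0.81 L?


C = (mass / MW) / volume
C = (23.4 / 150) / 0.81
C = 0.1926 M

0.1926 M


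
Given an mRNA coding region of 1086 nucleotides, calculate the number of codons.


codons = nucleotides / 3
codons = 1086 / 3 = 362

362


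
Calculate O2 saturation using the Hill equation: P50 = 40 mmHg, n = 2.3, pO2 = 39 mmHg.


Y = pO2^n / (P50^n + pO2^n)
Y = 39^2.3 / (40^2.3 + 39^2.3)
Y = 48.54%

48.54%


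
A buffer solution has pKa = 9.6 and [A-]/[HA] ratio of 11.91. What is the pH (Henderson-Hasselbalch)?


pH = pKa + log10([A-]/[HA])
pH = 9.6 + log10(11.91)
pH = 10.6759

10.6759


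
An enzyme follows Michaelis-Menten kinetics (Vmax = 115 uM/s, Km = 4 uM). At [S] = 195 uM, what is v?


v = Vmax * [S] / (Km + [S])
v = 115 * 195 / (4 + 195)
v = 112.6884 uM/s

112.6884 uM/s


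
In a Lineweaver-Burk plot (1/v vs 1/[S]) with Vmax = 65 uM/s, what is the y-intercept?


y-intercept = 1/Vmax
= 1/65
= 0.0154 s/uM

0.0154 s/uM


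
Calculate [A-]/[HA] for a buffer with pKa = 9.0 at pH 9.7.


[A-]/[HA] = 10^(pH - pKa)
= 10^(9.7 - 9.0)
= 5.0119

5.0119


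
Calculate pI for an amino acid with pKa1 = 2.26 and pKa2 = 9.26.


pI = (pKa1 + pKa2) / 2
pI = (2.26 + 9.26) / 2
pI = 5.76

5.76


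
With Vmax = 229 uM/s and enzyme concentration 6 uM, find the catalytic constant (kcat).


kcat = Vmax / [E]t
kcat = 229 / 6
kcat = 38.1667 s^-1

38.1667 s^-1


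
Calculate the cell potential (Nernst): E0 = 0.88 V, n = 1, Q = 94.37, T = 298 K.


E = E0 - (RT/nF) * ln(Q)
E = 0.88 - (8.314 * 298 / (1 * 96485)) * ln(94.37)
E = 0.7632 V

0.7632 V


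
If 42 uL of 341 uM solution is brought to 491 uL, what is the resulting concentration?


C2 = C1 * V1 / V2
C2 = 341 * 42 / 491
C2 = 29.169 uM

29.169 uM


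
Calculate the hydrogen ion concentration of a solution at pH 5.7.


[H+] = 10^(-pH)
[H+] = 10^(-5.7)
[H+] = 1.995e-06 M

1.995e-06 M


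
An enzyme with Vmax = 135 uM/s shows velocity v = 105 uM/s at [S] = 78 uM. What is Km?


Km = [S] * (Vmax - v) / v
Km = 78 * (135 - 105) / 105
Km = 22.2857 uM

22.2857 uM


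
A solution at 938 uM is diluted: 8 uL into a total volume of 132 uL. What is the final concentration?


C2 = C1 * V1 / V2
C2 = 938 * 8 / 132
C2 = 56.8485 uM

56.8485 uM


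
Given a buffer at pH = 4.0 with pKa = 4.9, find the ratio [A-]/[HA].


[A-]/[HA] = 10^(pH - pKa)
= 10^(4.0 - 4.9)
= 0.1259

0.1259


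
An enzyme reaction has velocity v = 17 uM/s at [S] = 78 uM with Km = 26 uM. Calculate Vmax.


Vmax = v * (Km + [S]) / [S]
Vmax = 17 * (26 + 78) / 78
Vmax = 22.6667 uM/s

22.6667 uM/s


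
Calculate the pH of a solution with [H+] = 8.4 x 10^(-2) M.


pH = -log10([H+])
pH = -log10(8.4 x 10^(-2))
pH = 1.0757

1.0757


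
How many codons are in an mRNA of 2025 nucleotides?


codons = nucleotides / 3
codons = 2025 / 3 = 675

675


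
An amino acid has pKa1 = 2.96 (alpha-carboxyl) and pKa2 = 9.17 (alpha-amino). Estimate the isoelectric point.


pI = (pKa1 + pKa2) / 2
pI = (2.96 + 9.17) / 2
pI = 6.065

6.065


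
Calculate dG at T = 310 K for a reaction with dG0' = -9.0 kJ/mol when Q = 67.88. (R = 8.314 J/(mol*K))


dG = dG0' + RT * ln(Q) / 1000
dG = -9.0 + 8.314 * 310 * ln(67.88) / 1000
dG = 1.8706 kJ/mol

1.8706 kJ/mol


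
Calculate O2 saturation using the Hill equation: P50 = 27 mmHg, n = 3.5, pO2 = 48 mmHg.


Y = pO2^n / (P50^n + pO2^n)
Y = 48^3.5 / (27^3.5 + 48^3.5)
Y = 88.22%

88.22%


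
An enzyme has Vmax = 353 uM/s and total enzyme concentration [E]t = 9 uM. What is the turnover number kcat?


kcat = Vmax / [E]t
kcat = 353 / 9
kcat = 39.2222 s^-1

39.2222 s^-1


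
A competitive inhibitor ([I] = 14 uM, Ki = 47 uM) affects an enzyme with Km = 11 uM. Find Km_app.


Km_app = Km * (1 + [I]/Ki)
Km_app = 11 * (1 + 14/47)
Km_app = 14.2766 uM

14.2766 uM


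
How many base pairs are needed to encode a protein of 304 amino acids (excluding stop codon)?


Each amino acid = 1 codon = 3 bp
bp = 304 * 3 = 912 bp

912 bp


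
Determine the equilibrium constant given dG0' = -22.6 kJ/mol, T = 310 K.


Keq = exp(-dG0 * 1000 / (R * T))
Keq = exp(-(-22.6) * 1000 / (8.314 * 310))
Keq = 6430.0047

6430.0047


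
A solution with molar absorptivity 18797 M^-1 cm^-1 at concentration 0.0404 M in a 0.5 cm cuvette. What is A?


A = epsilon * c * l
A = 18797 * 0.0404 * 0.5
A = 379.6994

379.6994


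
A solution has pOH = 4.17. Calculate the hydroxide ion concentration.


[OH-] = 10^(-pOH)
[OH-] = 10^(-4.17)
[OH-] = 6.761e-05 M

6.761e-05 M


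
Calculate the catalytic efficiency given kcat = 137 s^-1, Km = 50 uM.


Catalytic efficiency = kcat / Km
= 137 / 50
= 2.74 uM^-1*s^-1

2.74 uM^-1*s^-1


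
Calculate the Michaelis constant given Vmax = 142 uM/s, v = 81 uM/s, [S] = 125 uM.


Km = [S] * (Vmax - v) / v
Km = 125 * (142 - 81) / 81
Km = 94.1358 uM

94.1358 uM


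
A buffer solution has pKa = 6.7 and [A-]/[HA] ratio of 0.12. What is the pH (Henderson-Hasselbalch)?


pH = pKa + log10([A-]/[HA])
pH = 6.7 + log10(0.12)
pH = 5.7792

5.7792


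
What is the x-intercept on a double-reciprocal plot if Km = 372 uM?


x-intercept = -1/Km
= -1/372
= -0.0027 1/uM

-0.0027 1/uM


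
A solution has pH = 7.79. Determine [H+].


[H+] = 10^(-pH)
[H+] = 10^(-7.79)
[H+] = 1.622e-08 M

1.622e-08 M


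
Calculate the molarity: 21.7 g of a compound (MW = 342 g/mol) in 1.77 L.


C = (mass / MW) / volume
C = (21.7 / 342) / 1.77
C = 0.0358 M

0.0358 M


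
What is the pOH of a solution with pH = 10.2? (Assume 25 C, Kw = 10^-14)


pOH = 14 - pH
pOH = 14 - 10.2
pOH = 3.8

3.8
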